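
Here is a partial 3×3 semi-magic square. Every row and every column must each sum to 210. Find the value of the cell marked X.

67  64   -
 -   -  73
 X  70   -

The remaining cell in row 1 is (1,3) = 210 − 131 = 79.
Column 2: 64 + 70 + ? = 210, so (2,2) = 76.
The remaining cell in column 3 is (3,3) = 210 − 152 = 58.
From row 2, 210 − (76 + 73) gives (2,1) = 61.
Row 3: 70 + 58 + ? = 210, so (3,1) = 82.

82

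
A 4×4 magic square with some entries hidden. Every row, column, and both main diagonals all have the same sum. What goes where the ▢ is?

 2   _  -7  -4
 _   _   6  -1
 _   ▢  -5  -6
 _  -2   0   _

Column 3 is complete and sums to -6; that is the magic constant.
The remaining cell in row 1 is (1,2) = -6 − (-9) = 3.
From column 4, -6 − (-4 + (-1) + (-6)) gives (4,4) = 5.
Using main diagonal: 2 + (-5) + 5 + ? → (2,2) = -6 − 2 = -8.
Row 2 needs -6; the known cells sum to -3, so (2,1) = -3.
Row 4 must total -6; the given cells sum to 3, so (4,1) = -9.
The remaining cell in column 1 is (3,1) = -6 − (-10) = 4.
The remaining cell in column 2 is (3,2) = -6 − (-7) = 1.

1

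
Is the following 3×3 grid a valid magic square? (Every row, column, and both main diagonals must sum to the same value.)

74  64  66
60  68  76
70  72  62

Row 1: 74 + 64 + 66 = 204.
Row 2: 60 + 68 + 76 = 204.
Row 3: 70 + 72 + 62 = 204.
Column 1: 74 + 60 + 70 = 204.
Column 2: 64 + 68 + 72 = 204.
Column 3: 66 + 76 + 62 = 204.
Main diagonal: 74 + 68 + 62 = 204.
Anti-diagonal: 66 + 68 + 70 = 204.
All lines sum to 204.

Yes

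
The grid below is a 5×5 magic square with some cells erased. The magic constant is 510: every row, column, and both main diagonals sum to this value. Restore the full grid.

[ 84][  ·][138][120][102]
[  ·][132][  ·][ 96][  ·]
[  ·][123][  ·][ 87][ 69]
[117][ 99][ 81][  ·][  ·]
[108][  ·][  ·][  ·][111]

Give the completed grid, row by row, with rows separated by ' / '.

Using row 1: 84 + 138 + 120 + 102 + ? → (1,2) = 510 − 444 = 66.
Using column 2: 66 + 132 + 123 + 99 + ? → (5,2) = 510 − 420 = 90.
Anti-diagonal must total 510; the given cells sum to 405, so (3,3) = 105.
From row 3, 510 − (123 + 105 + 87 + 69) gives (3,1) = 126.
Column 1 must total 510; the given cells sum to 435, so (2,1) = 75.
From main diagonal, 510 − (84 + 132 + 105 + 111) gives (4,4) = 78.
Row 4: 117 + 99 + 81 + 78 + ? = 510, so (4,5) = 135.
Column 4 must total 510; the given cells sum to 381, so (5,4) = 129.
Column 5: 102 + 69 + 135 + 111 + ? = 510, so (2,5) = 93.
Row 2 needs 510; the known cells sum to 396, so (2,3) = 114.
From row 5, 510 − (108 + 90 + 129 + 111) gives (5,3) = 72.

84 66 138 120 102 / 75 132 114 96 93 / 126 123 105 87 69 / 117 99 81 78 135 / 108 90 72 129 111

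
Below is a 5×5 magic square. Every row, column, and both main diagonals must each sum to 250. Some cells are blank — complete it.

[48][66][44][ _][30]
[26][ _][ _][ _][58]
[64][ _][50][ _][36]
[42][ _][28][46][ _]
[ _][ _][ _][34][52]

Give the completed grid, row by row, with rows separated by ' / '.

Row 1 must total 250; the given cells sum to 188, so (1,4) = 62.
Column 1 must total 250; the given cells sum to 180, so (5,1) = 70.
Column 5 needs 250; the known cells sum to 176, so (4,5) = 74.
Main diagonal must total 250; the given cells sum to 196, so (2,2) = 54.
Using row 4: 42 + 28 + 46 + 74 + ? → (4,2) = 250 − 190 = 60.
Anti-diagonal needs 250; the known cells sum to 210, so (2,4) = 40.
Row 2 must total 250; the given cells sum to 178, so (2,3) = 72.
The remaining cell in column 3 is (5,3) = 250 − 194 = 56.
From column 4, 250 − (62 + 40 + 46 + 34) gives (3,4) = 68.
Using row 3: 64 + 50 + 68 + 36 + ? → (3,2) = 250 − 218 = 32.
Row 5 needs 250; the known cells sum to 212, so (5,2) = 38.

48 66 44 62 30 / 26 54 72 40 58 / 64 32 50 68 36 / 42 60 28 46 74 / 70 38 56 34 52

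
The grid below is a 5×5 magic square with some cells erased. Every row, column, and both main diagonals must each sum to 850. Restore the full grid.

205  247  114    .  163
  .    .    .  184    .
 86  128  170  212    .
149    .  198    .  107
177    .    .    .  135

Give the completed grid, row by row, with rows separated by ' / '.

Row 1 needs 850; the known cells sum to 729, so (1,4) = 121.
Row 3 must total 850; the given cells sum to 596, so (3,5) = 254.
Using column 1: 205 + 86 + 149 + 177 + ? → (2,1) = 850 − 617 = 233.
The remaining cell in column 5 is (2,5) = 850 − 659 = 191.
Anti-diagonal needs 850; the known cells sum to 694, so (4,2) = 156.
Using row 4: 149 + 156 + 198 + 107 + ? → (4,4) = 850 − 610 = 240.
Using column 4: 121 + 184 + 212 + 240 + ? → (5,4) = 850 − 757 = 93.
From main diagonal, 850 − (205 + 170 + 240 + 135) gives (2,2) = 100.
From row 2, 850 − (233 + 100 + 184 + 191) gives (2,3) = 142.
Using column 2: 247 + 100 + 128 + 156 + ? → (5,2) = 850 − 631 = 219.
Column 3 must total 850; the given cells sum to 624, so (5,3) = 226.

205 247 114 121 163 / 233 100 142 184 191 / 86 128 170 212 254 / 149 156 198 240 107 / 177 219 226 93 135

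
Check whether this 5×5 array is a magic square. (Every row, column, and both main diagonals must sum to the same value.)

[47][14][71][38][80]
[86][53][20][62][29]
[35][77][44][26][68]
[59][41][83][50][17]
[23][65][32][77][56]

No — column 4 sums to 253 but column 2 sums to 250.

Row 1: 47 + 14 + 71 + 38 + 80 = 250.
Row 2: 86 + 53 + 20 + 62 + 29 = 250.
Row 3: 35 + 77 + 44 + 26 + 68 = 250.
Row 4: 59 + 41 + 83 + 50 + 17 = 250.
Row 5: 23 + 65 + 32 + 77 + 56 = 253.
Column 1: 47 + 86 + 35 + 59 + 23 = 250.
Column 2: 14 + 53 + 77 + 41 + 65 = 250.
Column 3: 71 + 20 + 44 + 83 + 32 = 250.
Column 4: 38 + 62 + 26 + 50 + 77 = 253.
Column 5: 80 + 29 + 68 + 17 + 56 = 250.
Main diagonal: 47 + 53 + 44 + 50 + 56 = 250.
Anti-diagonal: 80 + 62 + 44 + 41 + 23 = 250.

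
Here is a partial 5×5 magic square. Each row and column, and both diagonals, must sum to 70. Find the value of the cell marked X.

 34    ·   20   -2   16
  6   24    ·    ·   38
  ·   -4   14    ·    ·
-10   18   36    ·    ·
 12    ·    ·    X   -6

26

Row 1: 34 + 20 + (-2) + 16 + ? = 70, so (1,2) = 2.
Column 1 must total 70; the given cells sum to 42, so (3,1) = 28.
From column 2, 70 − (2 + 24 + (-4) + 18) gives (5,2) = 30.
Main diagonal needs 70; the known cells sum to 66, so (4,4) = 4.
Anti-diagonal must total 70; the given cells sum to 60, so (2,4) = 10.
Row 2 must total 70; the given cells sum to 78, so (2,3) = -8.
Using row 4: -10 + 18 + 36 + 4 + ? → (4,5) = 70 − 48 = 22.
Using column 3: 20 + (-8) + 14 + 36 + ? → (5,3) = 70 − 62 = 8.
Column 5 needs 70; the known cells sum to 70, so (3,5) = 0.
The remaining cell in row 3 is (3,4) = 70 − 38 = 32.
Row 5: 12 + 30 + 8 + (-6) + ? = 70, so (5,4) = 26.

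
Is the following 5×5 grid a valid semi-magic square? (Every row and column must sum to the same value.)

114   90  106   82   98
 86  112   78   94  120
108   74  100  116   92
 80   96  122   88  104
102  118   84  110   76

Yes

Row 1: 114 + 90 + 106 + 82 + 98 = 490.
Row 2: 86 + 112 + 78 + 94 + 120 = 490.
Row 3: 108 + 74 + 100 + 116 + 92 = 490.
Row 4: 80 + 96 + 122 + 88 + 104 = 490.
Row 5: 102 + 118 + 84 + 110 + 76 = 490.
Column 1: 114 + 86 + 108 + 80 + 102 = 490.
Column 2: 90 + 112 + 74 + 96 + 118 = 490.
Column 3: 106 + 78 + 100 + 122 + 84 = 490.
Column 4: 82 + 94 + 116 + 88 + 110 = 490.
Column 5: 98 + 120 + 92 + 104 + 76 = 490.
All lines sum to 490.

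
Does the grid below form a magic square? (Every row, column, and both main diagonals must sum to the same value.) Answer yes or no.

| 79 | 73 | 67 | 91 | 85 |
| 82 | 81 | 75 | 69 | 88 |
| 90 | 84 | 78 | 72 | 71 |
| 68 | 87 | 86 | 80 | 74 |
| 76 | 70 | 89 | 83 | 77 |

Row 1: 79 + 73 + 67 + 91 + 85 = 395.
Row 2: 82 + 81 + 75 + 69 + 88 = 395.
Row 3: 90 + 84 + 78 + 72 + 71 = 395.
Row 4: 68 + 87 + 86 + 80 + 74 = 395.
Row 5: 76 + 70 + 89 + 83 + 77 = 395.
Column 1: 79 + 82 + 90 + 68 + 76 = 395.
Column 2: 73 + 81 + 84 + 87 + 70 = 395.
Column 3: 67 + 75 + 78 + 86 + 89 = 395.
Column 4: 91 + 69 + 72 + 80 + 83 = 395.
Column 5: 85 + 88 + 71 + 74 + 77 = 395.
Main diagonal: 79 + 81 + 78 + 80 + 77 = 395.
Anti-diagonal: 85 + 69 + 78 + 87 + 76 = 395.
All lines sum to 395.

Yes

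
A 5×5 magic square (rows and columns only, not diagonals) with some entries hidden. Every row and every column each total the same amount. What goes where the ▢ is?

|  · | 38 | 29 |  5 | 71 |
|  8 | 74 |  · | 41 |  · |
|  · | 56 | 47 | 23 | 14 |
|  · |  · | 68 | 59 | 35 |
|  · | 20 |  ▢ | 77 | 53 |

11

Column 4 is complete and sums to 205; that is the magic constant.
From row 1, 205 − (38 + 29 + 5 + 71) gives (1,1) = 62.
The remaining cell in row 3 is (3,1) = 205 − 140 = 65.
Using column 2: 38 + 74 + 56 + 20 + ? → (4,2) = 205 − 188 = 17.
Column 5 needs 205; the known cells sum to 173, so (2,5) = 32.
Using row 2: 8 + 74 + 41 + 32 + ? → (2,3) = 205 − 155 = 50.
From row 4, 205 − (17 + 68 + 59 + 35) gives (4,1) = 26.
Column 1 must total 205; the given cells sum to 161, so (5,1) = 44.
Column 3: 29 + 50 + 47 + 68 + ? = 205, so (5,3) = 11.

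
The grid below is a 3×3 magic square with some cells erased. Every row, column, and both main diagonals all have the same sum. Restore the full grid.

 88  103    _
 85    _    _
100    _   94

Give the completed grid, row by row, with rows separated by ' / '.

Column 1 is already complete: 88 + 85 + 100 = 273, so that is the magic constant.
Row 1 needs 273; the known cells sum to 191, so (1,3) = 82.
From row 3, 273 − (100 + 94) gives (3,2) = 79.
The remaining cell in column 2 is (2,2) = 273 − 182 = 91.
From column 3, 273 − (82 + 94) gives (2,3) = 97.

88 103 82 / 85 91 97 / 100 79 94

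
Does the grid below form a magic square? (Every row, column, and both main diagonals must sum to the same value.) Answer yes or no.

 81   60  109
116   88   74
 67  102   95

Row 1: 81 + 60 + 109 = 250.
Row 2: 116 + 88 + 74 = 278.
Row 3: 67 + 102 + 95 = 264.
Column 1: 81 + 116 + 67 = 264.
Column 2: 60 + 88 + 102 = 250.
Column 3: 109 + 74 + 95 = 278.
Main diagonal: 81 + 88 + 95 = 264.
Anti-diagonal: 109 + 88 + 67 = 264.

No — column 2 sums to 250 but row 2 sums to 278.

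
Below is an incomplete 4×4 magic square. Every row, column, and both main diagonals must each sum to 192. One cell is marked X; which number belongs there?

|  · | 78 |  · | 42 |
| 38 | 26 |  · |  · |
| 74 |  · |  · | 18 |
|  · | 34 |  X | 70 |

Column 2 needs 192; the known cells sum to 138, so (3,2) = 54.
The remaining cell in column 4 is (2,4) = 192 − 130 = 62.
The remaining cell in row 2 is (2,3) = 192 − 126 = 66.
Using row 3: 74 + 54 + 18 + ? → (3,3) = 192 − 146 = 46.
From main diagonal, 192 − (26 + 46 + 70) gives (1,1) = 50.
Anti-diagonal needs 192; the known cells sum to 162, so (4,1) = 30.
Using row 1: 50 + 78 + 42 + ? → (1,3) = 192 − 170 = 22.
Row 4 needs 192; the known cells sum to 134, so (4,3) = 58.

58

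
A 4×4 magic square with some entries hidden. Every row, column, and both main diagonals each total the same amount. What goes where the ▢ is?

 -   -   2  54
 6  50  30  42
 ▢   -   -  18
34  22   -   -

Row 2 is complete and sums to 128; that is the magic constant.
Column 4 needs 128; the known cells sum to 114, so (4,4) = 14.
Anti-diagonal: 54 + 30 + 34 + ? = 128, so (3,2) = 10.
Row 4 needs 128; the known cells sum to 70, so (4,3) = 58.
From column 2, 128 − (50 + 10 + 22) gives (1,2) = 46.
Column 3 needs 128; the known cells sum to 90, so (3,3) = 38.
Using main diagonal: 50 + 38 + 14 + ? → (1,1) = 128 − 102 = 26.
Row 3 must total 128; the given cells sum to 66, so (3,1) = 62.

62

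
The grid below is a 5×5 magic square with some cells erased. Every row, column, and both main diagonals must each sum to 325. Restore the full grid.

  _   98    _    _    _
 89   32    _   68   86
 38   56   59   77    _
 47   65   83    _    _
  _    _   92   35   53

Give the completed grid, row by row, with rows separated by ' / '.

The remaining cell in row 2 is (2,3) = 325 − 275 = 50.
From row 3, 325 − (38 + 56 + 59 + 77) gives (3,5) = 95.
The remaining cell in column 2 is (5,2) = 325 − 251 = 74.
The remaining cell in column 3 is (1,3) = 325 − 284 = 41.
The remaining cell in row 5 is (5,1) = 325 − 254 = 71.
Column 1 needs 325; the known cells sum to 245, so (1,1) = 80.
From main diagonal, 325 − (80 + 32 + 59 + 53) gives (4,4) = 101.
Anti-diagonal must total 325; the given cells sum to 263, so (1,5) = 62.
Row 1: 80 + 98 + 41 + 62 + ? = 325, so (1,4) = 44.
Row 4: 47 + 65 + 83 + 101 + ? = 325, so (4,5) = 29.

80 98 41 44 62 / 89 32 50 68 86 / 38 56 59 77 95 / 47 65 83 101 29 / 71 74 92 35 53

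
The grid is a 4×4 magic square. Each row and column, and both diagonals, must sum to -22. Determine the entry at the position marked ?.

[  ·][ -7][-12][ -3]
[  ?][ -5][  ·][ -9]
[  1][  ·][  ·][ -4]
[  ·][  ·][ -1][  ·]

Row 1 needs -22; the known cells sum to -22, so (1,1) = 0.
Column 4: -3 + (-9) + (-4) + ? = -22, so (4,4) = -6.
From main diagonal, -22 − (0 + (-5) + (-6)) gives (3,3) = -11.
The remaining cell in row 3 is (3,2) = -22 − (-14) = -8.
The remaining cell in column 2 is (4,2) = -22 − (-20) = -2.
Using column 3: -12 + (-11) + (-1) + ? → (2,3) = -22 − (-24) = 2.
From anti-diagonal, -22 − (-3 + 2 + (-8)) gives (4,1) = -13.
Row 2 needs -22; the known cells sum to -12, so (2,1) = -10.

-10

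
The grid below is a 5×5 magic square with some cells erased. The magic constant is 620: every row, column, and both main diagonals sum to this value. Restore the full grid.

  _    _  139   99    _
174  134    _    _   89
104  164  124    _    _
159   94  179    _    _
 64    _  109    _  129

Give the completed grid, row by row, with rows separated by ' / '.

119 79 139 99 184 / 174 134 69 154 89 / 104 164 124 84 144 / 159 94 179 114 74 / 64 149 109 169 129

The remaining cell in column 1 is (1,1) = 620 − 501 = 119.
From column 3, 620 − (139 + 124 + 179 + 109) gives (2,3) = 69.
Main diagonal: 119 + 134 + 124 + 129 + ? = 620, so (4,4) = 114.
The remaining cell in row 2 is (2,4) = 620 − 466 = 154.
The remaining cell in row 4 is (4,5) = 620 − 546 = 74.
From anti-diagonal, 620 − (154 + 124 + 94 + 64) gives (1,5) = 184.
The remaining cell in row 1 is (1,2) = 620 − 541 = 79.
Using column 2: 79 + 134 + 164 + 94 + ? → (5,2) = 620 − 471 = 149.
Column 5: 184 + 89 + 74 + 129 + ? = 620, so (3,5) = 144.
Row 3 needs 620; the known cells sum to 536, so (3,4) = 84.
From row 5, 620 − (64 + 149 + 109 + 129) gives (5,4) = 169.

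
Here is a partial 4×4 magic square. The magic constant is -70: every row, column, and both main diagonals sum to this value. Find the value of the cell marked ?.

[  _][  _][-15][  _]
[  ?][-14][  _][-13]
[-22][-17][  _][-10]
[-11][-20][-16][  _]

-25

Row 3 must total -70; the given cells sum to -49, so (3,3) = -21.
From row 4, -70 − (-11 + (-20) + (-16)) gives (4,4) = -23.
The remaining cell in column 2 is (1,2) = -70 − (-51) = -19.
Column 3 needs -70; the known cells sum to -52, so (2,3) = -18.
Column 4: -13 + (-10) + (-23) + ? = -70, so (1,4) = -24.
Using main diagonal: -14 + (-21) + (-23) + ? → (1,1) = -70 − (-58) = -12.
From row 2, -70 − (-14 + (-18) + (-13)) gives (2,1) = -25.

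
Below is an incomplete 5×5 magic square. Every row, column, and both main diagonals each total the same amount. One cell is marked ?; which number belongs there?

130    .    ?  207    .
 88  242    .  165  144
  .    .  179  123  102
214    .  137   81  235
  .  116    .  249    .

228

Column 4 is complete and sums to 825; that is the magic constant.
Row 2: 88 + 242 + 165 + 144 + ? = 825, so (2,3) = 186.
From row 4, 825 − (214 + 137 + 81 + 235) gives (4,2) = 158.
Main diagonal must total 825; the given cells sum to 632, so (5,5) = 193.
The remaining cell in column 5 is (1,5) = 825 − 674 = 151.
The remaining cell in anti-diagonal is (5,1) = 825 − 653 = 172.
The remaining cell in row 5 is (5,3) = 825 − 730 = 95.
Column 1 needs 825; the known cells sum to 604, so (3,1) = 221.
Using column 3: 186 + 179 + 137 + 95 + ? → (1,3) = 825 − 597 = 228.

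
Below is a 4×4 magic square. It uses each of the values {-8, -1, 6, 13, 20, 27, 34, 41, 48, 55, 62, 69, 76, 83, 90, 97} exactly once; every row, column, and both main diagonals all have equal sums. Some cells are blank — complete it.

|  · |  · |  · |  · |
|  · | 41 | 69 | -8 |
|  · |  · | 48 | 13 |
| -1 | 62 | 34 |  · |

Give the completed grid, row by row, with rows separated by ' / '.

6 55 27 90 / 76 41 69 -8 / 97 20 48 13 / -1 62 34 83

The 16 entries sum to 712, so each line sums to 712/4 = 178.
The remaining cell in row 2 is (2,1) = 178 − 102 = 76.
Using row 4: -1 + 62 + 34 + ? → (4,4) = 178 − 95 = 83.
The remaining cell in column 3 is (1,3) = 178 − 151 = 27.
The remaining cell in column 4 is (1,4) = 178 − 88 = 90.
Main diagonal must total 178; the given cells sum to 172, so (1,1) = 6.
Anti-diagonal needs 178; the known cells sum to 158, so (3,2) = 20.
Row 1 must total 178; the given cells sum to 123, so (1,2) = 55.
Row 3 must total 178; the given cells sum to 81, so (3,1) = 97.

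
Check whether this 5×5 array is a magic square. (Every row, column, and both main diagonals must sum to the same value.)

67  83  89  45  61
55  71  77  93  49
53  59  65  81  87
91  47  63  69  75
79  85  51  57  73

Row 1: 67 + 83 + 89 + 45 + 61 = 345.
Row 2: 55 + 71 + 77 + 93 + 49 = 345.
Row 3: 53 + 59 + 65 + 81 + 87 = 345.
Row 4: 91 + 47 + 63 + 69 + 75 = 345.
Row 5: 79 + 85 + 51 + 57 + 73 = 345.
Column 1: 67 + 55 + 53 + 91 + 79 = 345.
Column 2: 83 + 71 + 59 + 47 + 85 = 345.
Column 3: 89 + 77 + 65 + 63 + 51 = 345.
Column 4: 45 + 93 + 81 + 69 + 57 = 345.
Column 5: 61 + 49 + 87 + 75 + 73 = 345.
Main diagonal: 67 + 71 + 65 + 69 + 73 = 345.
Anti-diagonal: 61 + 93 + 65 + 47 + 79 = 345.
All lines sum to 345.

Yes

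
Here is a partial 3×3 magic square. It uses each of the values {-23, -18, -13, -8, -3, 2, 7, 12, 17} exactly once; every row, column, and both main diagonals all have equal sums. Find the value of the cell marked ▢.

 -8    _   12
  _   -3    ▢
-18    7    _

The 9 entries sum to -27, so each line sums to -27/3 = -9.
Row 1 must total -9; the given cells sum to 4, so (1,2) = -13.
From row 3, -9 − (-18 + 7) gives (3,3) = 2.
Column 1: -8 + (-18) + ? = -9, so (2,1) = 17.
Column 3: 12 + 2 + ? = -9, so (2,3) = -23.

-23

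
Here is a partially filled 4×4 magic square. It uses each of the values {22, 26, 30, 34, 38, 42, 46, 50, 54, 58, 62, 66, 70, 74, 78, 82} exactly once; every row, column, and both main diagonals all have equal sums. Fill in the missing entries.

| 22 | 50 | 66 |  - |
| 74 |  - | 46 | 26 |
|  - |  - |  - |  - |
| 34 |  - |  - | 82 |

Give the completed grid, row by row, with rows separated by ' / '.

The 16 entries sum to 832, so each line sums to 832/4 = 208.
From row 1, 208 − (22 + 50 + 66) gives (1,4) = 70.
The remaining cell in row 2 is (2,2) = 208 − 146 = 62.
Column 1 needs 208; the known cells sum to 130, so (3,1) = 78.
Column 4 must total 208; the given cells sum to 178, so (3,4) = 30.
From main diagonal, 208 − (22 + 62 + 82) gives (3,3) = 42.
Anti-diagonal: 70 + 46 + 34 + ? = 208, so (3,2) = 58.
Column 2: 50 + 62 + 58 + ? = 208, so (4,2) = 38.
Using column 3: 66 + 46 + 42 + ? → (4,3) = 208 − 154 = 54.

22 50 66 70 / 74 62 46 26 / 78 58 42 30 / 34 38 54 82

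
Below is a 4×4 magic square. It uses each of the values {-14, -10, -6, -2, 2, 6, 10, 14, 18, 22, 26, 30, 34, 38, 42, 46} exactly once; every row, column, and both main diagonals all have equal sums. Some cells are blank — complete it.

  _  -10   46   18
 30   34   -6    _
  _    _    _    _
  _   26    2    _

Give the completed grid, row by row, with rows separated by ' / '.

10 -10 46 18 / 30 34 -6 6 / -14 14 22 42 / 38 26 2 -2

The 16 entries sum to 256, so each line sums to 256/4 = 64.
Row 1: -10 + 46 + 18 + ? = 64, so (1,1) = 10.
Row 2 needs 64; the known cells sum to 58, so (2,4) = 6.
Column 2 must total 64; the given cells sum to 50, so (3,2) = 14.
Column 3 needs 64; the known cells sum to 42, so (3,3) = 22.
Main diagonal needs 64; the known cells sum to 66, so (4,4) = -2.
From anti-diagonal, 64 − (18 + (-6) + 14) gives (4,1) = 38.
Column 1 needs 64; the known cells sum to 78, so (3,1) = -14.
Using column 4: 18 + 6 + (-2) + ? → (3,4) = 64 − 22 = 42.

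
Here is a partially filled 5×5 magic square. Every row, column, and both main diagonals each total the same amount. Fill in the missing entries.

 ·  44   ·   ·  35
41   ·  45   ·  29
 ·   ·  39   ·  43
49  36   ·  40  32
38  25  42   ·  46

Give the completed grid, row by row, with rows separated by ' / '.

Column 5 is already complete: 35 + 29 + 43 + 32 + 46 = 185, so that is the magic constant.
The remaining cell in row 4 is (4,3) = 185 − 157 = 28.
From row 5, 185 − (38 + 25 + 42 + 46) gives (5,4) = 34.
Column 3 needs 185; the known cells sum to 154, so (1,3) = 31.
The remaining cell in anti-diagonal is (2,4) = 185 − 148 = 37.
Row 2 needs 185; the known cells sum to 152, so (2,2) = 33.
The remaining cell in column 2 is (3,2) = 185 − 138 = 47.
From main diagonal, 185 − (33 + 39 + 40 + 46) gives (1,1) = 27.
Row 1 needs 185; the known cells sum to 137, so (1,4) = 48.
Column 1 needs 185; the known cells sum to 155, so (3,1) = 30.
From column 4, 185 − (48 + 37 + 40 + 34) gives (3,4) = 26.

27 44 31 48 35 / 41 33 45 37 29 / 30 47 39 26 43 / 49 36 28 40 32 / 38 25 42 34 46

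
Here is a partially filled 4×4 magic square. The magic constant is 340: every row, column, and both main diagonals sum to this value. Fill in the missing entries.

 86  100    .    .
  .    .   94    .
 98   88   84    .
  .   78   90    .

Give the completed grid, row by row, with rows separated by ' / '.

86 100 72 82 / 80 74 94 92 / 98 88 84 70 / 76 78 90 96

The remaining cell in row 3 is (3,4) = 340 − 270 = 70.
Using column 2: 100 + 88 + 78 + ? → (2,2) = 340 − 266 = 74.
Column 3 must total 340; the given cells sum to 268, so (1,3) = 72.
Using main diagonal: 86 + 74 + 84 + ? → (4,4) = 340 − 244 = 96.
Row 1: 86 + 100 + 72 + ? = 340, so (1,4) = 82.
Using row 4: 78 + 90 + 96 + ? → (4,1) = 340 − 264 = 76.
From column 1, 340 − (86 + 98 + 76) gives (2,1) = 80.
Using column 4: 82 + 70 + 96 + ? → (2,4) = 340 − 248 = 92.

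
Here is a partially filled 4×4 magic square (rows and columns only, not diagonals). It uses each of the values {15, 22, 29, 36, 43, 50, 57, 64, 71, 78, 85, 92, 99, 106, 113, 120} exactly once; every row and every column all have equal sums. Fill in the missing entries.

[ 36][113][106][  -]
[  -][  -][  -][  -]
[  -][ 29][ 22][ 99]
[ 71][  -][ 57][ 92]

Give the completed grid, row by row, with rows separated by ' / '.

36 113 106 15 / 43 78 85 64 / 120 29 22 99 / 71 50 57 92

The 16 entries sum to 1080, so each line sums to 1080/4 = 270.
From row 1, 270 − (36 + 113 + 106) gives (1,4) = 15.
From row 3, 270 − (29 + 22 + 99) gives (3,1) = 120.
Row 4 must total 270; the given cells sum to 220, so (4,2) = 50.
Column 1: 36 + 120 + 71 + ? = 270, so (2,1) = 43.
Column 2 must total 270; the given cells sum to 192, so (2,2) = 78.
Column 3 needs 270; the known cells sum to 185, so (2,3) = 85.
Column 4 needs 270; the known cells sum to 206, so (2,4) = 64.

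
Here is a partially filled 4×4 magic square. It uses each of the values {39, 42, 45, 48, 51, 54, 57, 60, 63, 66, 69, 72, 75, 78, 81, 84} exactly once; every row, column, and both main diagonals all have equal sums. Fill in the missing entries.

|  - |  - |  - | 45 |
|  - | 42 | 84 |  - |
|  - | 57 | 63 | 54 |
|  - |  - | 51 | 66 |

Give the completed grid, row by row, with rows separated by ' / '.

75 78 48 45 / 39 42 84 81 / 72 57 63 54 / 60 69 51 66

The 16 entries sum to 984, so each line sums to 984/4 = 246.
From row 3, 246 − (57 + 63 + 54) gives (3,1) = 72.
Column 3 needs 246; the known cells sum to 198, so (1,3) = 48.
Column 4 must total 246; the given cells sum to 165, so (2,4) = 81.
Using main diagonal: 42 + 63 + 66 + ? → (1,1) = 246 − 171 = 75.
Anti-diagonal needs 246; the known cells sum to 186, so (4,1) = 60.
The remaining cell in row 1 is (1,2) = 246 − 168 = 78.
Row 2 must total 246; the given cells sum to 207, so (2,1) = 39.
Row 4: 60 + 51 + 66 + ? = 246, so (4,2) = 69.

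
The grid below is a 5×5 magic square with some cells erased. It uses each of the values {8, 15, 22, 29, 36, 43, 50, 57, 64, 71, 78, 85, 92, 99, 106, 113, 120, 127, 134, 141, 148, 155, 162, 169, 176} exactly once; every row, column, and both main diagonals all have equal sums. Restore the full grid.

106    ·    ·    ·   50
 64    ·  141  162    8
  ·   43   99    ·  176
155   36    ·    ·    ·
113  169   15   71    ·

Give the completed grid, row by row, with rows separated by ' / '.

The 25 entries sum to 2300, so each line sums to 2300/5 = 460.
Row 2 must total 460; the given cells sum to 375, so (2,2) = 85.
From row 5, 460 − (113 + 169 + 15 + 71) gives (5,5) = 92.
Using column 1: 106 + 64 + 155 + 113 + ? → (3,1) = 460 − 438 = 22.
The remaining cell in column 2 is (1,2) = 460 − 333 = 127.
From column 5, 460 − (50 + 8 + 176 + 92) gives (4,5) = 134.
Main diagonal must total 460; the given cells sum to 382, so (4,4) = 78.
Row 3 needs 460; the known cells sum to 340, so (3,4) = 120.
Using row 4: 155 + 36 + 78 + 134 + ? → (4,3) = 460 − 403 = 57.
Column 3 needs 460; the known cells sum to 312, so (1,3) = 148.
From column 4, 460 − (162 + 120 + 78 + 71) gives (1,4) = 29.

106 127 148 29 50 / 64 85 141 162 8 / 22 43 99 120 176 / 155 36 57 78 134 / 113 169 15 71 92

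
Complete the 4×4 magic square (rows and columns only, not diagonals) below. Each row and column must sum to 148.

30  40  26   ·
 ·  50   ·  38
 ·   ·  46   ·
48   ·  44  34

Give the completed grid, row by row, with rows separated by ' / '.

30 40 26 52 / 28 50 32 38 / 42 36 46 24 / 48 22 44 34

Row 1 must total 148; the given cells sum to 96, so (1,4) = 52.
Using row 4: 48 + 44 + 34 + ? → (4,2) = 148 − 126 = 22.
From column 2, 148 − (40 + 50 + 22) gives (3,2) = 36.
Using column 3: 26 + 46 + 44 + ? → (2,3) = 148 − 116 = 32.
Column 4: 52 + 38 + 34 + ? = 148, so (3,4) = 24.
Using row 2: 50 + 32 + 38 + ? → (2,1) = 148 − 120 = 28.
The remaining cell in row 3 is (3,1) = 148 − 106 = 42.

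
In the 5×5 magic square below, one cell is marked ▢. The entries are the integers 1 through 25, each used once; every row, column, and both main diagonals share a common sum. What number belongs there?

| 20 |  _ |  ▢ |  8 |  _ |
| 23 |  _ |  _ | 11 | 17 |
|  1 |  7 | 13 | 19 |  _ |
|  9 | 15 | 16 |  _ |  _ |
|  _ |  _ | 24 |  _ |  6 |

2

The entries are 1 through 25, which sum to 325, so each line sums to 325/5 = 65.
The remaining cell in row 3 is (3,5) = 65 − 40 = 25.
Using column 1: 20 + 23 + 1 + 9 + ? → (5,1) = 65 − 53 = 12.
Using anti-diagonal: 11 + 13 + 15 + 12 + ? → (1,5) = 65 − 51 = 14.
Using column 5: 14 + 17 + 25 + 6 + ? → (4,5) = 65 − 62 = 3.
Row 4 needs 65; the known cells sum to 43, so (4,4) = 22.
From column 4, 65 − (8 + 11 + 19 + 22) gives (5,4) = 5.
Main diagonal needs 65; the known cells sum to 61, so (2,2) = 4.
Row 2 needs 65; the known cells sum to 55, so (2,3) = 10.
From row 5, 65 − (12 + 24 + 5 + 6) gives (5,2) = 18.
Column 2 must total 65; the given cells sum to 44, so (1,2) = 21.
Using column 3: 10 + 13 + 16 + 24 + ? → (1,3) = 65 − 63 = 2.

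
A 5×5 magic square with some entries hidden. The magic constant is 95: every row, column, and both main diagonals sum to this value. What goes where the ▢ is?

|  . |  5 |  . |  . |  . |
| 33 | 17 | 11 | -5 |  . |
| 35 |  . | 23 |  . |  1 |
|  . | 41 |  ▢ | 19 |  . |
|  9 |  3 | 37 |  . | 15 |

Row 2 needs 95; the known cells sum to 56, so (2,5) = 39.
Using row 5: 9 + 3 + 37 + 15 + ? → (5,4) = 95 − 64 = 31.
Column 2: 5 + 17 + 41 + 3 + ? = 95, so (3,2) = 29.
Main diagonal must total 95; the given cells sum to 74, so (1,1) = 21.
The remaining cell in anti-diagonal is (1,5) = 95 − 68 = 27.
Using row 3: 35 + 29 + 23 + 1 + ? → (3,4) = 95 − 88 = 7.
Column 1 must total 95; the given cells sum to 98, so (4,1) = -3.
The remaining cell in column 4 is (1,4) = 95 − 52 = 43.
Column 5: 27 + 39 + 1 + 15 + ? = 95, so (4,5) = 13.
Row 1 needs 95; the known cells sum to 96, so (1,3) = -1.
From row 4, 95 − (-3 + 41 + 19 + 13) gives (4,3) = 25.

25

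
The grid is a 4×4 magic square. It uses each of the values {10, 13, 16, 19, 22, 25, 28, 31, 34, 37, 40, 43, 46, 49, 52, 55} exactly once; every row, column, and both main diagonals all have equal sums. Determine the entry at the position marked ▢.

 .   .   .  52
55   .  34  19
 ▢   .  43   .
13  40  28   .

46

The 16 entries sum to 520, so each line sums to 520/4 = 130.
Row 2 needs 130; the known cells sum to 108, so (2,2) = 22.
Row 4: 13 + 40 + 28 + ? = 130, so (4,4) = 49.
Using column 3: 34 + 43 + 28 + ? → (1,3) = 130 − 105 = 25.
Using column 4: 52 + 19 + 49 + ? → (3,4) = 130 − 120 = 10.
Main diagonal: 22 + 43 + 49 + ? = 130, so (1,1) = 16.
The remaining cell in anti-diagonal is (3,2) = 130 − 99 = 31.
Row 1: 16 + 25 + 52 + ? = 130, so (1,2) = 37.
Row 3 needs 130; the known cells sum to 84, so (3,1) = 46.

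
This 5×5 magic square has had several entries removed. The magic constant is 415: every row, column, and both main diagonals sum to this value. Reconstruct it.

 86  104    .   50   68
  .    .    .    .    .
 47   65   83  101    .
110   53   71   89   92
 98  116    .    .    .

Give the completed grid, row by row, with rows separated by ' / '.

86 104 107 50 68 / 74 77 95 113 56 / 47 65 83 101 119 / 110 53 71 89 92 / 98 116 59 62 80

The remaining cell in row 1 is (1,3) = 415 − 308 = 107.
Row 3: 47 + 65 + 83 + 101 + ? = 415, so (3,5) = 119.
From column 1, 415 − (86 + 47 + 110 + 98) gives (2,1) = 74.
Using column 2: 104 + 65 + 53 + 116 + ? → (2,2) = 415 − 338 = 77.
Main diagonal needs 415; the known cells sum to 335, so (5,5) = 80.
Anti-diagonal: 68 + 83 + 53 + 98 + ? = 415, so (2,4) = 113.
Column 4 needs 415; the known cells sum to 353, so (5,4) = 62.
Column 5 needs 415; the known cells sum to 359, so (2,5) = 56.
The remaining cell in row 2 is (2,3) = 415 − 320 = 95.
Row 5 must total 415; the given cells sum to 356, so (5,3) = 59.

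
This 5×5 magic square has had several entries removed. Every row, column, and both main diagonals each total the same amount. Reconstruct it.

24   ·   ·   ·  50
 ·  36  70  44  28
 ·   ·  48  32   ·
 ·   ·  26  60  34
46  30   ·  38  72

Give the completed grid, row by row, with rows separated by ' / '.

Main diagonal is already complete: 24 + 36 + 48 + 60 + 72 = 240, so that is the magic constant.
The remaining cell in row 2 is (2,1) = 240 − 178 = 62.
Row 5: 46 + 30 + 38 + 72 + ? = 240, so (5,3) = 54.
Using column 3: 70 + 48 + 26 + 54 + ? → (1,3) = 240 − 198 = 42.
Column 4: 44 + 32 + 60 + 38 + ? = 240, so (1,4) = 66.
Column 5: 50 + 28 + 34 + 72 + ? = 240, so (3,5) = 56.
Anti-diagonal: 50 + 44 + 48 + 46 + ? = 240, so (4,2) = 52.
The remaining cell in row 1 is (1,2) = 240 − 182 = 58.
From row 4, 240 − (52 + 26 + 60 + 34) gives (4,1) = 68.
Column 1 must total 240; the given cells sum to 200, so (3,1) = 40.
The remaining cell in column 2 is (3,2) = 240 − 176 = 64.

24 58 42 66 50 / 62 36 70 44 28 / 40 64 48 32 56 / 68 52 26 60 34 / 46 30 54 38 72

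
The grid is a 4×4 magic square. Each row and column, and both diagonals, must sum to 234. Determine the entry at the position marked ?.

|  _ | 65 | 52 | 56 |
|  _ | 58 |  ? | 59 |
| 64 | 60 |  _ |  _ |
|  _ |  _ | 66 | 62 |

63

Using row 1: 65 + 52 + 56 + ? → (1,1) = 234 − 173 = 61.
Using column 2: 65 + 58 + 60 + ? → (4,2) = 234 − 183 = 51.
The remaining cell in column 4 is (3,4) = 234 − 177 = 57.
Using main diagonal: 61 + 58 + 62 + ? → (3,3) = 234 − 181 = 53.
Row 4 must total 234; the given cells sum to 179, so (4,1) = 55.
Using column 1: 61 + 64 + 55 + ? → (2,1) = 234 − 180 = 54.
Column 3 must total 234; the given cells sum to 171, so (2,3) = 63.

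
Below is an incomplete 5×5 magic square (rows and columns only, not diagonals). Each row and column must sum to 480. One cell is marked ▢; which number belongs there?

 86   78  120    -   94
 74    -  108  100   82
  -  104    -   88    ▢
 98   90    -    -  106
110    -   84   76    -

80

Using row 1: 86 + 78 + 120 + 94 + ? → (1,4) = 480 − 378 = 102.
Using row 2: 74 + 108 + 100 + 82 + ? → (2,2) = 480 − 364 = 116.
Using column 1: 86 + 74 + 98 + 110 + ? → (3,1) = 480 − 368 = 112.
Column 2: 78 + 116 + 104 + 90 + ? = 480, so (5,2) = 92.
Using column 4: 102 + 100 + 88 + 76 + ? → (4,4) = 480 − 366 = 114.
Row 4: 98 + 90 + 114 + 106 + ? = 480, so (4,3) = 72.
Row 5 must total 480; the given cells sum to 362, so (5,5) = 118.
Using column 3: 120 + 108 + 72 + 84 + ? → (3,3) = 480 − 384 = 96.
Column 5: 94 + 82 + 106 + 118 + ? = 480, so (3,5) = 80.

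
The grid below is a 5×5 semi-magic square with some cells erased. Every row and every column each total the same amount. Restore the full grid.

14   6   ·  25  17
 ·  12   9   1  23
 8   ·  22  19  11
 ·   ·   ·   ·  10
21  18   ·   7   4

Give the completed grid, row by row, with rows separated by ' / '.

Column 5 is already complete: 17 + 23 + 11 + 10 + 4 = 65, so that is the magic constant.
Row 1 needs 65; the known cells sum to 62, so (1,3) = 3.
Row 2 must total 65; the given cells sum to 45, so (2,1) = 20.
From row 3, 65 − (8 + 22 + 19 + 11) gives (3,2) = 5.
Row 5 needs 65; the known cells sum to 50, so (5,3) = 15.
The remaining cell in column 1 is (4,1) = 65 − 63 = 2.
From column 2, 65 − (6 + 12 + 5 + 18) gives (4,2) = 24.
The remaining cell in column 3 is (4,3) = 65 − 49 = 16.
Column 4: 25 + 1 + 19 + 7 + ? = 65, so (4,4) = 13.

14 6 3 25 17 / 20 12 9 1 23 / 8 5 22 19 11 / 2 24 16 13 10 / 21 18 15 7 4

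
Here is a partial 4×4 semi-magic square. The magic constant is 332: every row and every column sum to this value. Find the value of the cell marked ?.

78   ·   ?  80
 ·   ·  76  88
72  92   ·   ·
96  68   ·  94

84

The remaining cell in row 4 is (4,3) = 332 − 258 = 74.
Column 1: 78 + 72 + 96 + ? = 332, so (2,1) = 86.
Column 4 needs 332; the known cells sum to 262, so (3,4) = 70.
The remaining cell in row 2 is (2,2) = 332 − 250 = 82.
Using row 3: 72 + 92 + 70 + ? → (3,3) = 332 − 234 = 98.
Column 2 must total 332; the given cells sum to 242, so (1,2) = 90.
Column 3 must total 332; the given cells sum to 248, so (1,3) = 84.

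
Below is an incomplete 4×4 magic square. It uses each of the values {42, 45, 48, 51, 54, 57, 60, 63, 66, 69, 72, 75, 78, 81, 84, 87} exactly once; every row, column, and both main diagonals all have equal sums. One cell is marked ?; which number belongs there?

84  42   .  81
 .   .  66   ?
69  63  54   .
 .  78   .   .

The 16 entries sum to 1032, so each line sums to 1032/4 = 258.
Row 1 must total 258; the given cells sum to 207, so (1,3) = 51.
Row 3 needs 258; the known cells sum to 186, so (3,4) = 72.
Using column 2: 42 + 63 + 78 + ? → (2,2) = 258 − 183 = 75.
From column 3, 258 − (51 + 66 + 54) gives (4,3) = 87.
Main diagonal needs 258; the known cells sum to 213, so (4,4) = 45.
The remaining cell in anti-diagonal is (4,1) = 258 − 210 = 48.
Column 1: 84 + 69 + 48 + ? = 258, so (2,1) = 57.
From column 4, 258 − (81 + 72 + 45) gives (2,4) = 60.

60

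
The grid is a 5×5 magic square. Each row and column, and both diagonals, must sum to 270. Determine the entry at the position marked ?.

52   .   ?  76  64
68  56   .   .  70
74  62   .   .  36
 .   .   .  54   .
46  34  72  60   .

38

Using row 5: 46 + 34 + 72 + 60 + ? → (5,5) = 270 − 212 = 58.
The remaining cell in column 1 is (4,1) = 270 − 240 = 30.
Column 5 needs 270; the known cells sum to 228, so (4,5) = 42.
Main diagonal: 52 + 56 + 54 + 58 + ? = 270, so (3,3) = 50.
Using row 3: 74 + 62 + 50 + 36 + ? → (3,4) = 270 − 222 = 48.
From column 4, 270 − (76 + 48 + 54 + 60) gives (2,4) = 32.
From anti-diagonal, 270 − (64 + 32 + 50 + 46) gives (4,2) = 78.
Row 2: 68 + 56 + 32 + 70 + ? = 270, so (2,3) = 44.
The remaining cell in row 4 is (4,3) = 270 − 204 = 66.
Column 2: 56 + 62 + 78 + 34 + ? = 270, so (1,2) = 40.
From column 3, 270 − (44 + 50 + 66 + 72) gives (1,3) = 38.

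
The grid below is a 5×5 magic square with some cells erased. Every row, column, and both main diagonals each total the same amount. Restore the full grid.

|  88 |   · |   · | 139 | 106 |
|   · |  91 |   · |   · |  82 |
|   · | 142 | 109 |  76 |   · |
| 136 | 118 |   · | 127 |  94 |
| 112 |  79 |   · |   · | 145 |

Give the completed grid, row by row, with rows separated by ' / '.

Main diagonal is already complete: 88 + 91 + 109 + 127 + 145 = 560, so that is the magic constant.
The remaining cell in row 4 is (4,3) = 560 − 475 = 85.
From column 2, 560 − (91 + 142 + 118 + 79) gives (1,2) = 130.
From column 5, 560 − (106 + 82 + 94 + 145) gives (3,5) = 133.
Using anti-diagonal: 106 + 109 + 118 + 112 + ? → (2,4) = 560 − 445 = 115.
Row 1: 88 + 130 + 139 + 106 + ? = 560, so (1,3) = 97.
From row 3, 560 − (142 + 109 + 76 + 133) gives (3,1) = 100.
Column 1 must total 560; the given cells sum to 436, so (2,1) = 124.
Column 4 needs 560; the known cells sum to 457, so (5,4) = 103.
Row 2 needs 560; the known cells sum to 412, so (2,3) = 148.
Row 5 must total 560; the given cells sum to 439, so (5,3) = 121.

88 130 97 139 106 / 124 91 148 115 82 / 100 142 109 76 133 / 136 118 85 127 94 / 112 79 121 103 145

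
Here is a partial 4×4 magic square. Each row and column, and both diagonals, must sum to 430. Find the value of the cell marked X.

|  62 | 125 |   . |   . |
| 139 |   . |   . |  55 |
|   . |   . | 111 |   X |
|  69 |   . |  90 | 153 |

Row 4: 69 + 90 + 153 + ? = 430, so (4,2) = 118.
Column 1: 62 + 139 + 69 + ? = 430, so (3,1) = 160.
Main diagonal needs 430; the known cells sum to 326, so (2,2) = 104.
Row 2 must total 430; the given cells sum to 298, so (2,3) = 132.
Column 2: 125 + 104 + 118 + ? = 430, so (3,2) = 83.
Column 3: 132 + 111 + 90 + ? = 430, so (1,3) = 97.
Anti-diagonal: 132 + 83 + 69 + ? = 430, so (1,4) = 146.
Using row 3: 160 + 83 + 111 + ? → (3,4) = 430 − 354 = 76.

76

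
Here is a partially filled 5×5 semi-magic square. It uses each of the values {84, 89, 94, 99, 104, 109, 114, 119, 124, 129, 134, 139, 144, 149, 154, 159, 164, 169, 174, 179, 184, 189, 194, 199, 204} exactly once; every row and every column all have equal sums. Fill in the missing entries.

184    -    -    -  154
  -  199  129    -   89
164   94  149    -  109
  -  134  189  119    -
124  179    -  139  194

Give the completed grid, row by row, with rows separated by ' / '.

The 25 entries sum to 3600, so each line sums to 3600/5 = 720.
Row 3 must total 720; the given cells sum to 516, so (3,4) = 204.
From row 5, 720 − (124 + 179 + 139 + 194) gives (5,3) = 84.
The remaining cell in column 2 is (1,2) = 720 − 606 = 114.
Using column 3: 129 + 149 + 189 + 84 + ? → (1,3) = 720 − 551 = 169.
Column 5 must total 720; the given cells sum to 546, so (4,5) = 174.
The remaining cell in row 1 is (1,4) = 720 − 621 = 99.
Using row 4: 134 + 189 + 119 + 174 + ? → (4,1) = 720 − 616 = 104.
The remaining cell in column 1 is (2,1) = 720 − 576 = 144.
Column 4: 99 + 204 + 119 + 139 + ? = 720, so (2,4) = 159.

184 114 169 99 154 / 144 199 129 159 89 / 164 94 149 204 109 / 104 134 189 119 174 / 124 179 84 139 194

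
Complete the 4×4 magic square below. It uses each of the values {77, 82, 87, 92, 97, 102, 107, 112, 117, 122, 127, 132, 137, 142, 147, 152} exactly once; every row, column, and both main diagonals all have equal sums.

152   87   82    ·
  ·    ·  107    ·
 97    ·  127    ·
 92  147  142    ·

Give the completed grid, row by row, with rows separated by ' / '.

The 16 entries sum to 1832, so each line sums to 1832/4 = 458.
Row 1: 152 + 87 + 82 + ? = 458, so (1,4) = 137.
The remaining cell in row 4 is (4,4) = 458 − 381 = 77.
Column 1 must total 458; the given cells sum to 341, so (2,1) = 117.
Main diagonal: 152 + 127 + 77 + ? = 458, so (2,2) = 102.
Anti-diagonal must total 458; the given cells sum to 336, so (3,2) = 122.
Row 2 needs 458; the known cells sum to 326, so (2,4) = 132.
Row 3 needs 458; the known cells sum to 346, so (3,4) = 112.

152 87 82 137 / 117 102 107 132 / 97 122 127 112 / 92 147 142 77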